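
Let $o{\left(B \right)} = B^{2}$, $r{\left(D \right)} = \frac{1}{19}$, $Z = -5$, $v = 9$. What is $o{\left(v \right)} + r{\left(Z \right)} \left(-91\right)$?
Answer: $\frac{1448}{19} \approx 76.211$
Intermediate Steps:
$r{\left(D \right)} = \frac{1}{19}$
$o{\left(v \right)} + r{\left(Z \right)} \left(-91\right) = 9^{2} + \frac{1}{19} \left(-91\right) = 81 - \frac{91}{19} = \frac{1448}{19}$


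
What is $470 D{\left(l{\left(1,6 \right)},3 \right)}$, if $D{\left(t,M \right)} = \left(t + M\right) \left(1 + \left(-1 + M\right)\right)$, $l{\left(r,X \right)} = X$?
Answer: $12690$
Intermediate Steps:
$D{\left(t,M \right)} = M \left(M + t\right)$ ($D{\left(t,M \right)} = \left(M + t\right) M = M \left(M + t\right)$)
$470 D{\left(l{\left(1,6 \right)},3 \right)} = 470 \cdot 3 \left(3 + 6\right) = 470 \cdot 3 \cdot 9 = 470 \cdot 27 = 12690$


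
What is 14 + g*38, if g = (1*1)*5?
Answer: 204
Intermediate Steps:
g = 5 (g = 1*5 = 5)
14 + g*38 = 14 + 5*38 = 14 + 190 = 204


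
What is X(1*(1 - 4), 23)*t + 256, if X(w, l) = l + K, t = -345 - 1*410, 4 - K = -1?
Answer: -20884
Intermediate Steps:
K = 5 (K = 4 - 1*(-1) = 4 + 1 = 5)
t = -755 (t = -345 - 410 = -755)
X(w, l) = 5 + l (X(w, l) = l + 5 = 5 + l)
X(1*(1 - 4), 23)*t + 256 = (5 + 23)*(-755) + 256 = 28*(-755) + 256 = -21140 + 256 = -20884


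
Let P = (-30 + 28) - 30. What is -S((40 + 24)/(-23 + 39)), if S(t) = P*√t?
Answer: 64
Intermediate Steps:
P = -32 (P = -2 - 30 = -32)
S(t) = -32*√t
-S((40 + 24)/(-23 + 39)) = -(-32)*√((40 + 24)/(-23 + 39)) = -(-32)*√(64/16) = -(-32)*√(64*(1/16)) = -(-32)*√4 = -(-32)*2 = -1*(-64) = 64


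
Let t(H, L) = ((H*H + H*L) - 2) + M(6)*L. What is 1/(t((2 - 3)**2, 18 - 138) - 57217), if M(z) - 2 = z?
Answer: -1/58298 ≈ -1.7153e-5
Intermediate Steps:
M(z) = 2 + z
t(H, L) = -2 + H**2 + 8*L + H*L (t(H, L) = ((H*H + H*L) - 2) + (2 + 6)*L = ((H**2 + H*L) - 2) + 8*L = (-2 + H**2 + H*L) + 8*L = -2 + H**2 + 8*L + H*L)
1/(t((2 - 3)**2, 18 - 138) - 57217) = 1/((-2 + ((2 - 3)**2)**2 + 8*(18 - 138) + (2 - 3)**2*(18 - 138)) - 57217) = 1/((-2 + ((-1)**2)**2 + 8*(-120) + (-1)**2*(-120)) - 57217) = 1/((-2 + 1**2 - 960 + 1*(-120)) - 57217) = 1/((-2 + 1 - 960 - 120) - 57217) = 1/(-1081 - 57217) = 1/(-58298) = -1/58298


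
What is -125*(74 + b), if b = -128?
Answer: 6750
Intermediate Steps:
-125*(74 + b) = -125*(74 - 128) = -125*(-54) = 6750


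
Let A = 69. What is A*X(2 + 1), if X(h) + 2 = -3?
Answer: -345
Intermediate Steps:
X(h) = -5 (X(h) = -2 - 3 = -5)
A*X(2 + 1) = 69*(-5) = -345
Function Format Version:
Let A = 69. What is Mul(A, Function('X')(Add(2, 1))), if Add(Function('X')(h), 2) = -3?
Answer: -345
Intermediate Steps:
Function('X')(h) = -5 (Function('X')(h) = Add(-2, -3) = -5)
Mul(A, Function('X')(Add(2, 1))) = Mul(69, -5) = -345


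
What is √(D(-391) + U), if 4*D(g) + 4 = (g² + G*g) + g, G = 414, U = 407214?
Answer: √404867 ≈ 636.29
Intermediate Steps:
D(g) = -1 + g²/4 + 415*g/4 (D(g) = -1 + ((g² + 414*g) + g)/4 = -1 + (g² + 415*g)/4 = -1 + (g²/4 + 415*g/4) = -1 + g²/4 + 415*g/4)
√(D(-391) + U) = √((-1 + (¼)*(-391)² + (415/4)*(-391)) + 407214) = √((-1 + (¼)*152881 - 162265/4) + 407214) = √((-1 + 152881/4 - 162265/4) + 407214) = √(-2347 + 407214) = √404867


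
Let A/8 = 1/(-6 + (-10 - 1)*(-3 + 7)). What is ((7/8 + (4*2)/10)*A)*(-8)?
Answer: 268/125 ≈ 2.1440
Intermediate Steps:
A = -4/25 (A = 8/(-6 + (-10 - 1)*(-3 + 7)) = 8/(-6 - 11*4) = 8/(-6 - 44) = 8/(-50) = 8*(-1/50) = -4/25 ≈ -0.16000)
((7/8 + (4*2)/10)*A)*(-8) = ((7/8 + (4*2)/10)*(-4/25))*(-8) = ((7*(⅛) + 8*(⅒))*(-4/25))*(-8) = ((7/8 + ⅘)*(-4/25))*(-8) = ((67/40)*(-4/25))*(-8) = -67/250*(-8) = 268/125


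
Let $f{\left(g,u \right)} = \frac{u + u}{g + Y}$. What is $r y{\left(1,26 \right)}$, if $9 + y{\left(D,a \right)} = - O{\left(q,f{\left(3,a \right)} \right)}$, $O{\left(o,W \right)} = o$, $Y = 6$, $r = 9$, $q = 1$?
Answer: $-90$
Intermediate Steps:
$f{\left(g,u \right)} = \frac{2 u}{6 + g}$ ($f{\left(g,u \right)} = \frac{u + u}{g + 6} = \frac{2 u}{6 + g}$)
$y{\left(D,a \right)} = -10$ ($y{\left(D,a \right)} = -9 - 1 = -10$)
$r y{\left(1,26 \right)} = 9 \left(-10\right) = -90$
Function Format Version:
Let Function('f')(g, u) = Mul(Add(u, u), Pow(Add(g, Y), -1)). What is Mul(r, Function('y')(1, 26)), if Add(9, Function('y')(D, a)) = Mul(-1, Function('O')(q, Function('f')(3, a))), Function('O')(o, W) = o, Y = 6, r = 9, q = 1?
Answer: -90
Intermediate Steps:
Function('f')(g, u) = Mul(2, u, Pow(Add(6, g), -1)) (Function('f')(g, u) = Mul(Add(u, u), Pow(Add(g, 6), -1)) = Mul(Mul(2, u), Pow(Add(6, g), -1)) = Mul(2, u, Pow(Add(6, g), -1)))
Function('y')(D, a) = -10 (Function('y')(D, a) = Add(-9, Mul(-1, 1)) = Add(-9, -1) = -10)
Mul(r, Function('y')(1, 26)) = Mul(9, -10) = -90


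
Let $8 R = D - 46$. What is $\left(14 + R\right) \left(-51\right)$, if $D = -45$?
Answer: $- \frac{1071}{8} \approx -133.88$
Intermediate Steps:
$R = - \frac{91}{8}$ ($R = \frac{-45 - 46}{8} = \frac{1}{8} \left(-91\right) = - \frac{91}{8} \approx -11.375$)
$\left(14 + R\right) \left(-51\right) = \left(14 - \frac{91}{8}\right) \left(-51\right) = \frac{21}{8} \left(-51\right) = - \frac{1071}{8}$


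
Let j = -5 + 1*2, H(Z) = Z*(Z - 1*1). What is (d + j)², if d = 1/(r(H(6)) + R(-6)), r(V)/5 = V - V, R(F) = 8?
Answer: 529/64 ≈ 8.2656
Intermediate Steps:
H(Z) = Z*(-1 + Z) (H(Z) = Z*(Z - 1) = Z*(-1 + Z))
r(V) = 0 (r(V) = 5*(V - V) = 5*0 = 0)
j = -3 (j = -5 + 2 = -3)
d = ⅛ (d = 1/(0 + 8) = 1/8 = ⅛ ≈ 0.12500)
(d + j)² = (⅛ - 3)² = (-23/8)² = 529/64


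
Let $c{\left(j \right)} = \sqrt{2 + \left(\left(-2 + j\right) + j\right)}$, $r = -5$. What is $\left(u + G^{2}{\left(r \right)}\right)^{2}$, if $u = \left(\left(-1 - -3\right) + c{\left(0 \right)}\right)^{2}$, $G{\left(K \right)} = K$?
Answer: $841$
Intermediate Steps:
$c{\left(j \right)} = \sqrt{2} \sqrt{j}$ ($c{\left(j \right)} = \sqrt{2 + \left(-2 + 2 j\right)} = \sqrt{2 j} = \sqrt{2} \sqrt{j}$)
$u = 4$ ($u = \left(\left(-1 - -3\right) + \sqrt{2} \sqrt{0}\right)^{2} = \left(\left(-1 + 3\right) + \sqrt{2} \cdot 0\right)^{2} = \left(2 + 0\right)^{2} = 2^{2} = 4$)
$\left(u + G^{2}{\left(r \right)}\right)^{2} = \left(4 + \left(-5\right)^{2}\right)^{2} = \left(4 + 25\right)^{2} = 29^{2} = 841$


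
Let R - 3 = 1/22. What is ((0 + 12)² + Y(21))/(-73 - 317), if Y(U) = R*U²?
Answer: -2181/572 ≈ -3.8129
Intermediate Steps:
R = 67/22 (R = 3 + 1/22 = 67/22 ≈ 3.0455)
Y(U) = 67*U²/22
((0 + 12)² + Y(21))/(-73 - 317) = ((0 + 12)² + (67/22)*21²)/(-73 - 317) = (12² + (67/22)*441)/(-390) = (144 + 29547/22)*(-1/390) = (32715/22)*(-1/390) = -2181/572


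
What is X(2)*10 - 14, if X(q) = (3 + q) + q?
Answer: 56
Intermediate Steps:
X(q) = 3 + 2*q
X(2)*10 - 14 = (3 + 2*2)*10 - 14 = (3 + 4)*10 - 14 = 7*10 - 14 = 70 - 14 = 56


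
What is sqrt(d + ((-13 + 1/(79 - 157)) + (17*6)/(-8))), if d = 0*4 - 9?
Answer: I*sqrt(211497)/78 ≈ 5.896*I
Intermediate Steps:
d = -9 (d = 0 - 9 = -9)
sqrt(d + ((-13 + 1/(79 - 157)) + (17*6)/(-8))) = sqrt(-9 + ((-13 + 1/(79 - 157)) + (17*6)/(-8))) = sqrt(-9 + ((-13 + 1/(-78)) + 102*(-1/8))) = sqrt(-9 + ((-13 - 1/78) - 51/4)) = sqrt(-9 + (-1015/78 - 51/4)) = sqrt(-9 - 4019/156) = sqrt(-5423/156) = I*sqrt(211497)/78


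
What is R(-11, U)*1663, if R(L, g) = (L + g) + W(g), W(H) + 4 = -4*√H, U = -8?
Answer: -38249 - 13304*I*√2 ≈ -38249.0 - 18815.0*I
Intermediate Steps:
W(H) = -4 - 4*√H
R(L, g) = -4 + L + g - 4*√g (R(L, g) = (L + g) + (-4 - 4*√g) = -4 + L + g - 4*√g)
R(-11, U)*1663 = (-4 - 11 - 8 - 8*I*√2)*1663 = (-23 - 8*I*√2)*1663 = -38249 - 13304*I*√2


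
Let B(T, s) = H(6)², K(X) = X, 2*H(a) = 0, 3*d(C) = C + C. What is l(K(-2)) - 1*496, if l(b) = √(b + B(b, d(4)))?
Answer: -496 + I*√2 ≈ -496.0 + 1.4142*I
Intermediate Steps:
d(C) = 2*C/3 (d(C) = (C + C)/3 = (2*C)/3 = 2*C/3)
H(a) = 0 (H(a) = (½)*0 = 0)
B(T, s) = 0 (B(T, s) = 0² = 0)
l(b) = √b (l(b) = √(b + 0) = √b)
l(K(-2)) - 1*496 = √(-2) - 1*496 = I*√2 - 496 = -496 + I*√2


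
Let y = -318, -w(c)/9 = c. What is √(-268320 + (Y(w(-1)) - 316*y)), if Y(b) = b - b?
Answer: 18*I*√518 ≈ 409.67*I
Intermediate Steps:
w(c) = -9*c
Y(b) = 0
√(-268320 + (Y(w(-1)) - 316*y)) = √(-268320 + (0 - 316*(-318))) = √(-268320 + (0 + 100488)) = √(-268320 + 100488) = √(-167832) = 18*I*√518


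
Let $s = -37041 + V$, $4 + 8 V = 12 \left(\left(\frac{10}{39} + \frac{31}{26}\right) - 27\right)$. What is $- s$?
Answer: $\frac{1928151}{52} \approx 37080.0$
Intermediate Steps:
$V = - \frac{2019}{52}$ ($V = - \frac{1}{2} + \frac{12 \left(\left(\frac{10}{39} + \frac{31}{26}\right) - 27\right)}{8} = - \frac{1}{2} + \frac{12 \left(\frac{113}{78} - 27\right)}{8} = - \frac{1}{2} + \frac{12 \left(- \frac{1993}{78}\right)}{8} = - \frac{1}{2} + \frac{1}{8} \left(- \frac{3986}{13}\right) = - \frac{1}{2} - \frac{1993}{52} = - \frac{2019}{52} \approx -38.827$)
$s = - \frac{1928151}{52}$ ($s = -37041 - \frac{2019}{52} = - \frac{1928151}{52} \approx -37080.0$)
$- s = \left(-1\right) \left(- \frac{1928151}{52}\right) = \frac{1928151}{52}$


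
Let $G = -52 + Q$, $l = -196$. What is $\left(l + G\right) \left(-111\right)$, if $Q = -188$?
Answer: $48396$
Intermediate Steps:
$G = -240$ ($G = -52 - 188 = -240$)
$\left(l + G\right) \left(-111\right) = \left(-196 - 240\right) \left(-111\right) = \left(-436\right) \left(-111\right) = 48396$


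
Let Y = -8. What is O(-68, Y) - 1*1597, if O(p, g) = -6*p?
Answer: -1189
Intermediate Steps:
O(-68, Y) - 1*1597 = -6*(-68) - 1*1597 = 408 - 1597 = -1189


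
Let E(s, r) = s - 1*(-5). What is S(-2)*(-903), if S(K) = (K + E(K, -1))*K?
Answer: 1806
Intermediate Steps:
E(s, r) = 5 + s (E(s, r) = s + 5 = 5 + s)
S(K) = K*(5 + 2*K) (S(K) = (K + (5 + K))*K = (5 + 2*K)*K = K*(5 + 2*K))
S(-2)*(-903) = -2*(5 + 2*(-2))*(-903) = -2*(5 - 4)*(-903) = -2*1*(-903) = -2*(-903) = 1806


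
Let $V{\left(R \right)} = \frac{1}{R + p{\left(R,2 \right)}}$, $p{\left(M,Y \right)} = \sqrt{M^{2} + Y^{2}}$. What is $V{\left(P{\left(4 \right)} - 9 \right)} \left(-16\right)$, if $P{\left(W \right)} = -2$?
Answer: $-44 - 20 \sqrt{5} \approx -88.721$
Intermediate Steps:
$V{\left(R \right)} = \frac{1}{R + \sqrt{4 + R^{2}}}$ ($V{\left(R \right)} = \frac{1}{R + \sqrt{R^{2} + 2^{2}}} = \frac{1}{R + \sqrt{R^{2} + 4}} = \frac{1}{R + \sqrt{4 + R^{2}}}$)
$V{\left(P{\left(4 \right)} - 9 \right)} \left(-16\right) = \frac{1}{\left(-2 - 9\right) + \sqrt{4 + \left(-2 - 9\right)^{2}}} \left(-16\right) = \frac{1}{-11 + \sqrt{4 + \left(-11\right)^{2}}} \left(-16\right) = \frac{1}{-11 + \sqrt{4 + 121}} \left(-16\right) = \frac{1}{-11 + \sqrt{125}} \left(-16\right) = \frac{1}{-11 + 5 \sqrt{5}} \left(-16\right) = - \frac{16}{-11 + 5 \sqrt{5}}$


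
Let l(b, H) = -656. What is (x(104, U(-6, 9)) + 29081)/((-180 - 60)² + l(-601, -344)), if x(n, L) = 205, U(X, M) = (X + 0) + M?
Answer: 14643/28472 ≈ 0.51429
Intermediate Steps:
U(X, M) = M + X (U(X, M) = X + M = M + X)
(x(104, U(-6, 9)) + 29081)/((-180 - 60)² + l(-601, -344)) = (205 + 29081)/((-180 - 60)² - 656) = 29286/((-240)² - 656) = 29286/(57600 - 656) = 29286/56944 = 29286*(1/56944) = 14643/28472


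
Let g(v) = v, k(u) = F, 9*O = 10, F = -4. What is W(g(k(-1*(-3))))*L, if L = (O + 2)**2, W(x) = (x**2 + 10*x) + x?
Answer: -21952/81 ≈ -271.01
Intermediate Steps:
O = 10/9 (O = (1/9)*10 = 10/9 ≈ 1.1111)
k(u) = -4
W(x) = x**2 + 11*x
L = 784/81 (L = (10/9 + 2)**2 = (28/9)**2 = 784/81 ≈ 9.6790)
W(g(k(-1*(-3))))*L = -4*(11 - 4)*(784/81) = -4*7*(784/81) = -28*784/81 = -21952/81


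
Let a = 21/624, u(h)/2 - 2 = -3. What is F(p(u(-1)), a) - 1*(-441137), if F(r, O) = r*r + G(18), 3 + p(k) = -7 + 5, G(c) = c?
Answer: 441180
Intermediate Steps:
u(h) = -2 (u(h) = 4 + 2*(-3) = 4 - 6 = -2)
p(k) = -5 (p(k) = -3 + (-7 + 5) = -3 - 2 = -5)
a = 7/208 (a = 21*(1/624) = 7/208 ≈ 0.033654)
F(r, O) = 18 + r² (F(r, O) = r*r + 18 = r² + 18 = 18 + r²)
F(p(u(-1)), a) - 1*(-441137) = (18 + (-5)²) - 1*(-441137) = (18 + 25) + 441137 = 43 + 441137 = 441180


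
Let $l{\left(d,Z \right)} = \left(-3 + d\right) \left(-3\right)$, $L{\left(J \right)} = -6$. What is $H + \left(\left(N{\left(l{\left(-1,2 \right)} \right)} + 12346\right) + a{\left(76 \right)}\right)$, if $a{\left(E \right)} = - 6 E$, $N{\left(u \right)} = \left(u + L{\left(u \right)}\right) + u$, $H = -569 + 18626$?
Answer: $29965$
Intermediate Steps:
$H = 18057$
$l{\left(d,Z \right)} = 9 - 3 d$
$N{\left(u \right)} = -6 + 2 u$ ($N{\left(u \right)} = \left(u - 6\right) + u = \left(-6 + u\right) + u = -6 + 2 u$)
$H + \left(\left(N{\left(l{\left(-1,2 \right)} \right)} + 12346\right) + a{\left(76 \right)}\right) = 18057 + \left(\left(\left(-6 + 2 \left(9 - -3\right)\right) + 12346\right) - 456\right) = 18057 + \left(\left(\left(-6 + 2 \left(9 + 3\right)\right) + 12346\right) - 456\right) = 18057 + \left(\left(\left(-6 + 2 \cdot 12\right) + 12346\right) - 456\right) = 18057 + \left(\left(\left(-6 + 24\right) + 12346\right) - 456\right) = 18057 + \left(\left(18 + 12346\right) - 456\right) = 18057 + \left(12364 - 456\right) = 18057 + 11908 = 29965$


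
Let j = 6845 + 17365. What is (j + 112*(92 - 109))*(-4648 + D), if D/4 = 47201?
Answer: 4107783736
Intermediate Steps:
D = 188804 (D = 4*47201 = 188804)
j = 24210
(j + 112*(92 - 109))*(-4648 + D) = (24210 + 112*(92 - 109))*(-4648 + 188804) = (24210 + 112*(-17))*184156 = (24210 - 1904)*184156 = 22306*184156 = 4107783736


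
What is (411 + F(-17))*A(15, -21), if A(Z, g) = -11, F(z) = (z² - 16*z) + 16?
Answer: -10868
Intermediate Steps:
F(z) = 16 + z² - 16*z
(411 + F(-17))*A(15, -21) = (411 + (16 + (-17)² - 16*(-17)))*(-11) = (411 + (16 + 289 + 272))*(-11) = (411 + 577)*(-11) = 988*(-11) = -10868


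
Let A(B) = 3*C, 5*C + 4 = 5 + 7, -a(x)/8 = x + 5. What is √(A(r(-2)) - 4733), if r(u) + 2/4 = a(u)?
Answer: I*√118205/5 ≈ 68.762*I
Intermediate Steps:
a(x) = -40 - 8*x (a(x) = -8*(x + 5) = -8*(5 + x) = -40 - 8*x)
r(u) = -81/2 - 8*u (r(u) = -½ + (-40 - 8*u) = -81/2 - 8*u)
C = 8/5 (C = -⅘ + (5 + 7)/5 = -⅘ + (⅕)*12 = -⅘ + 12/5 = 8/5 ≈ 1.6000)
A(B) = 24/5 (A(B) = 3*(8/5) = 24/5)
√(A(r(-2)) - 4733) = √(24/5 - 4733) = √(-23641/5) = I*√118205/5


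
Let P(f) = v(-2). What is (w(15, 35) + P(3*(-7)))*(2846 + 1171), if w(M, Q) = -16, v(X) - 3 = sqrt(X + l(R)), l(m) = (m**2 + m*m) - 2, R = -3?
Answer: -52221 + 4017*sqrt(14) ≈ -37191.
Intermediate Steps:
l(m) = -2 + 2*m**2 (l(m) = (m**2 + m**2) - 2 = 2*m**2 - 2 = -2 + 2*m**2)
v(X) = 3 + sqrt(16 + X) (v(X) = 3 + sqrt(X + (-2 + 2*(-3)**2)) = 3 + sqrt(X + (-2 + 2*9)) = 3 + sqrt(X + (-2 + 18)) = 3 + sqrt(X + 16) = 3 + sqrt(16 + X))
P(f) = 3 + sqrt(14) (P(f) = 3 + sqrt(16 - 2) = 3 + sqrt(14))
(w(15, 35) + P(3*(-7)))*(2846 + 1171) = (-16 + (3 + sqrt(14)))*(2846 + 1171) = (-13 + sqrt(14))*4017 = -52221 + 4017*sqrt(14)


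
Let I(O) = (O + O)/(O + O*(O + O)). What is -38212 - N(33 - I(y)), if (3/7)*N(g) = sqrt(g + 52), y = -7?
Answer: -38212 - 7*sqrt(1599)/13 ≈ -38234.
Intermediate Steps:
I(O) = 2*O/(O + 2*O**2) (I(O) = (2*O)/(O + O*(2*O)) = (2*O)/(O + 2*O**2) = 2*O/(O + 2*O**2))
N(g) = 7*sqrt(52 + g)/3 (N(g) = 7*sqrt(g + 52)/3 = 7*sqrt(52 + g)/3)
-38212 - N(33 - I(y)) = -38212 - 7*sqrt(52 + (33 - 2/(1 + 2*(-7))))/3 = -38212 - 7*sqrt(52 + (33 - 2/(1 - 14)))/3 = -38212 - 7*sqrt(52 + (33 - 2/(-13)))/3 = -38212 - 7*sqrt(52 + (33 - 2*(-1)/13))/3 = -38212 - 7*sqrt(52 + (33 - 1*(-2/13)))/3 = -38212 - 7*sqrt(52 + (33 + 2/13))/3 = -38212 - 7*sqrt(52 + 431/13)/3 = -38212 - 7*sqrt(1107/13)/3 = -38212 - 7*3*sqrt(1599)/13/3 = -38212 - 7*sqrt(1599)/13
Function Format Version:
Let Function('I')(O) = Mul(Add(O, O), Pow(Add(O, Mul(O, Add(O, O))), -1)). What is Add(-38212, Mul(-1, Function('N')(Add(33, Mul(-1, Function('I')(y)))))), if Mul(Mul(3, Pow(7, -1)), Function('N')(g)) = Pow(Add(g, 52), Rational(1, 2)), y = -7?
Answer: Add(-38212, Mul(Rational(-7, 13), Pow(1599, Rational(1, 2)))) ≈ -38234.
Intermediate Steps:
Function('I')(O) = Mul(2, O, Pow(Add(O, Mul(2, Pow(O, 2))), -1)) (Function('I')(O) = Mul(Mul(2, O), Pow(Add(O, Mul(O, Mul(2, O))), -1)) = Mul(Mul(2, O), Pow(Add(O, Mul(2, Pow(O, 2))), -1)) = Mul(2, O, Pow(Add(O, Mul(2, Pow(O, 2))), -1)))
Function('N')(g) = Mul(Rational(7, 3), Pow(Add(52, g), Rational(1, 2))) (Function('N')(g) = Mul(Rational(7, 3), Pow(Add(g, 52), Rational(1, 2))) = Mul(Rational(7, 3), Pow(Add(52, g), Rational(1, 2))))
Add(-38212, Mul(-1, Function('N')(Add(33, Mul(-1, Function('I')(y)))))) = Add(-38212, Mul(-1, Mul(Rational(7, 3), Pow(Add(52, Add(33, Mul(-1, Mul(2, Pow(Add(1, Mul(2, -7)), -1))))), Rational(1, 2))))) = Add(-38212, Mul(-1, Mul(Rational(7, 3), Pow(Add(52, Add(33, Mul(-1, Mul(2, Pow(Add(1, -14), -1))))), Rational(1, 2))))) = Add(-38212, Mul(-1, Mul(Rational(7, 3), Pow(Add(52, Add(33, Mul(-1, Mul(2, Pow(-13, -1))))), Rational(1, 2))))) = Add(-38212, Mul(-1, Mul(Rational(7, 3), Pow(Add(52, Add(33, Mul(-1, Mul(2, Rational(-1, 13))))), Rational(1, 2))))) = Add(-38212, Mul(-1, Mul(Rational(7, 3), Pow(Add(52, Add(33, Mul(-1, Rational(-2, 13)))), Rational(1, 2))))) = Add(-38212, Mul(-1, Mul(Rational(7, 3), Pow(Add(52, Add(33, Rational(2, 13))), Rational(1, 2))))) = Add(-38212, Mul(-1, Mul(Rational(7, 3), Pow(Add(52, Rational(431, 13)), Rational(1, 2))))) = Add(-38212, Mul(-1, Mul(Rational(7, 3), Pow(Rational(1107, 13), Rational(1, 2))))) = Add(-38212, Mul(-1, Mul(Rational(7, 3), Mul(Rational(3, 13), Pow(1599, Rational(1, 2)))))) = Add(-38212, Mul(-1, Mul(Rational(7, 13), Pow(1599, Rational(1, 2))))) = Add(-38212, Mul(Rational(-7, 13), Pow(1599, Rational(1, 2))))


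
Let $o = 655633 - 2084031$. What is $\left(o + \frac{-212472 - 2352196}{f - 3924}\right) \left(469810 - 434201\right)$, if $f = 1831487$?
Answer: $- \frac{92956934804303878}{1827563} \approx -5.0864 \cdot 10^{10}$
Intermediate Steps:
$o = -1428398$
$\left(o + \frac{-212472 - 2352196}{f - 3924}\right) \left(469810 - 434201\right) = \left(-1428398 + \frac{-212472 - 2352196}{1831487 - 3924}\right) \left(469810 - 434201\right) = \left(-1428398 - \frac{2564668}{1827563}\right) 35609 = \left(- \frac{2610489898742}{1827563}\right) 35609 = - \frac{92956934804303878}{1827563}$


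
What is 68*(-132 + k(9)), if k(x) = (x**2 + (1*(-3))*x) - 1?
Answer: -5372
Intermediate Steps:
k(x) = -1 + x**2 - 3*x (k(x) = (x**2 - 3*x) - 1 = -1 + x**2 - 3*x)
68*(-132 + k(9)) = 68*(-132 + (-1 + 9**2 - 3*9)) = 68*(-132 + (-1 + 81 - 27)) = 68*(-132 + 53) = 68*(-79) = -5372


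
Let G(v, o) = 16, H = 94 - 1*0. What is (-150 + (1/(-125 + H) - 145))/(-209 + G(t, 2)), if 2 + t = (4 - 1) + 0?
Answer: 9146/5983 ≈ 1.5287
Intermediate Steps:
H = 94 (H = 94 + 0 = 94)
t = 1 (t = -2 + ((4 - 1) + 0) = -2 + (3 + 0) = -2 + 3 = 1)
(-150 + (1/(-125 + H) - 145))/(-209 + G(t, 2)) = (-150 + (1/(-125 + 94) - 145))/(-209 + 16) = (-150 + (1/(-31) - 145))/(-193) = (-150 + (-1/31 - 145))*(-1/193) = (-150 - 4496/31)*(-1/193) = -9146/31*(-1/193) = 9146/5983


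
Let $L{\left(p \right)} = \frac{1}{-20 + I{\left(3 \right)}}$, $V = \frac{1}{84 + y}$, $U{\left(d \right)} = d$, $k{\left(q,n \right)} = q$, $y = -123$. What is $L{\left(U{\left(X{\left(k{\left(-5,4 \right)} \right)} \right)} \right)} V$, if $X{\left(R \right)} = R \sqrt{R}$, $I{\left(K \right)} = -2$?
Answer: $\frac{1}{858} \approx 0.0011655$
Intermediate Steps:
$X{\left(R \right)} = R^{\frac{3}{2}}$
$V = - \frac{1}{39}$ ($V = \frac{1}{84 - 123} = \frac{1}{-39} = - \frac{1}{39} \approx -0.025641$)
$L{\left(p \right)} = - \frac{1}{22}$ ($L{\left(p \right)} = \frac{1}{-20 - 2} = \frac{1}{-22} = - \frac{1}{22}$)
$L{\left(U{\left(X{\left(k{\left(-5,4 \right)} \right)} \right)} \right)} V = \left(- \frac{1}{22}\right) \left(- \frac{1}{39}\right) = \frac{1}{858}$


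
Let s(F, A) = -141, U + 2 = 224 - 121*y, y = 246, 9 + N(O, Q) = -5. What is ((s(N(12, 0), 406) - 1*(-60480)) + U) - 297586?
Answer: -266791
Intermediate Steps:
N(O, Q) = -14 (N(O, Q) = -9 - 5 = -14)
U = -29544 (U = -2 + (224 - 121*246) = -2 + (224 - 29766) = -2 - 29542 = -29544)
((s(N(12, 0), 406) - 1*(-60480)) + U) - 297586 = ((-141 - 1*(-60480)) - 29544) - 297586 = ((-141 + 60480) - 29544) - 297586 = (60339 - 29544) - 297586 = 30795 - 297586 = -266791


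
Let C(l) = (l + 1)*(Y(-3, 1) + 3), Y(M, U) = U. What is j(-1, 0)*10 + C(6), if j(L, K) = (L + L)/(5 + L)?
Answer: 23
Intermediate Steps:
j(L, K) = 2*L/(5 + L) (j(L, K) = (2*L)/(5 + L) = 2*L/(5 + L))
C(l) = 4 + 4*l (C(l) = (l + 1)*(1 + 3) = (1 + l)*4 = 4 + 4*l)
j(-1, 0)*10 + C(6) = (2*(-1)/(5 - 1))*10 + (4 + 4*6) = (2*(-1)/4)*10 + (4 + 24) = (2*(-1)*(¼))*10 + 28 = -½*10 + 28 = -5 + 28 = 23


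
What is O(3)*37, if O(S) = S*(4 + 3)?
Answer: 777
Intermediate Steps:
O(S) = 7*S (O(S) = S*7 = 7*S)
O(3)*37 = (7*3)*37 = 21*37 = 777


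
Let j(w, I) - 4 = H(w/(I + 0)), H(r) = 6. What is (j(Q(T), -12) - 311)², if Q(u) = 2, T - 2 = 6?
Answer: 90601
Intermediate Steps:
T = 8 (T = 2 + 6 = 8)
j(w, I) = 10 (j(w, I) = 4 + 6 = 10)
(j(Q(T), -12) - 311)² = (10 - 311)² = (-301)² = 90601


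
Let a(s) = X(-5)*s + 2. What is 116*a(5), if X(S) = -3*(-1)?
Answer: 1972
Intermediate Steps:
X(S) = 3
a(s) = 2 + 3*s (a(s) = 3*s + 2 = 2 + 3*s)
116*a(5) = 116*(2 + 3*5) = 116*(2 + 15) = 116*17 = 1972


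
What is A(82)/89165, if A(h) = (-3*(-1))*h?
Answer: 246/89165 ≈ 0.0027589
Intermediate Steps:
A(h) = 3*h
A(82)/89165 = (3*82)/89165 = 246*(1/89165) = 246/89165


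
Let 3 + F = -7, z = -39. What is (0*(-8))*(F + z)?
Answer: 0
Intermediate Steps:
F = -10 (F = -3 - 7 = -10)
(0*(-8))*(F + z) = (0*(-8))*(-10 - 39) = 0*(-49) = 0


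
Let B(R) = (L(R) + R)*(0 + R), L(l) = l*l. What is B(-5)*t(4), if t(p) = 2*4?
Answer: -800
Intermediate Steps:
L(l) = l²
B(R) = R*(R + R²) (B(R) = (R² + R)*(0 + R) = (R + R²)*R = R*(R + R²))
t(p) = 8
B(-5)*t(4) = ((-5)²*(1 - 5))*8 = (25*(-4))*8 = -100*8 = -800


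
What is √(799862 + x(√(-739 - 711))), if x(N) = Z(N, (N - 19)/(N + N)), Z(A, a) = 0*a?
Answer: √799862 ≈ 894.35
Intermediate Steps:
Z(A, a) = 0
x(N) = 0
√(799862 + x(√(-739 - 711))) = √(799862 + 0) = √799862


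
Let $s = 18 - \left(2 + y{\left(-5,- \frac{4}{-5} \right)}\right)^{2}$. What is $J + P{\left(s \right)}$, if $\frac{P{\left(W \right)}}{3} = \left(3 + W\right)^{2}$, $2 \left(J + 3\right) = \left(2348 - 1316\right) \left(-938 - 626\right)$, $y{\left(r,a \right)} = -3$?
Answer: $-805827$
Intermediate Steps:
$J = -807027$ ($J = -3 + \frac{\left(2348 - 1316\right) \left(-938 - 626\right)}{2} = -3 + \frac{1032 \left(-1564\right)}{2} = -3 + \frac{1}{2} \left(-1614048\right) = -3 - 807024 = -807027$)
$s = 17$ ($s = 18 - \left(2 - 3\right)^{2} = 18 - \left(-1\right)^{2} = 18 - 1 = 17$)
$P{\left(W \right)} = 3 \left(3 + W\right)^{2}$
$J + P{\left(s \right)} = -807027 + 3 \left(3 + 17\right)^{2} = -807027 + 3 \cdot 20^{2} = -807027 + 3 \cdot 400 = -807027 + 1200 = -805827$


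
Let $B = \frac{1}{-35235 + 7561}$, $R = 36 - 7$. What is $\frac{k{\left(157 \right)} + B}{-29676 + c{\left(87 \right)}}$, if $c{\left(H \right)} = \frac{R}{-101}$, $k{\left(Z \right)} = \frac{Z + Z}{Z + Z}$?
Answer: $- \frac{27673}{821261570} \approx -3.3696 \cdot 10^{-5}$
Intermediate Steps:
$R = 29$ ($R = 36 - 7 = 29$)
$k{\left(Z \right)} = 1$ ($k{\left(Z \right)} = \frac{2 Z}{2 Z} = 2 Z \frac{1}{2 Z} = 1$)
$B = - \frac{1}{27674}$ ($B = \frac{1}{-27674} = - \frac{1}{27674} \approx -3.6135 \cdot 10^{-5}$)
$c{\left(H \right)} = - \frac{29}{101}$ ($c{\left(H \right)} = \frac{29}{-101} = 29 \left(- \frac{1}{101}\right) = - \frac{29}{101}$)
$\frac{k{\left(157 \right)} + B}{-29676 + c{\left(87 \right)}} = \frac{1 - \frac{1}{27674}}{-29676 - \frac{29}{101}} = \frac{27673}{27674 \left(- \frac{2997305}{101}\right)} = \frac{27673}{27674} \left(- \frac{101}{2997305}\right) = - \frac{27673}{821261570}$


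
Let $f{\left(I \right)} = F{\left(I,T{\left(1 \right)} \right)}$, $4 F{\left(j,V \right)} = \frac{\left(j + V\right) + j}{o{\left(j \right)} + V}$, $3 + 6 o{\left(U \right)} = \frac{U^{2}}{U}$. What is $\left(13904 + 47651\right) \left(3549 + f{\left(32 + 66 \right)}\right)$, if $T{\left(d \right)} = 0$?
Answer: $\frac{4154334639}{19} \approx 2.1865 \cdot 10^{8}$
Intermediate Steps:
$o{\left(U \right)} = - \frac{1}{2} + \frac{U}{6}$ ($o{\left(U \right)} = - \frac{1}{2} + \frac{U^{2} \frac{1}{U}}{6} = - \frac{1}{2} + \frac{U}{6}$)
$F{\left(j,V \right)} = \frac{V + 2 j}{4 \left(- \frac{1}{2} + V + \frac{j}{6}\right)}$ ($F{\left(j,V \right)} = \frac{\left(\left(j + V\right) + j\right) \frac{1}{\left(- \frac{1}{2} + \frac{j}{6}\right) + V}}{4} = \frac{\left(\left(V + j\right) + j\right) \frac{1}{- \frac{1}{2} + V + \frac{j}{6}}}{4} = \frac{\left(V + 2 j\right) \frac{1}{- \frac{1}{2} + V + \frac{j}{6}}}{4} = \frac{\frac{1}{- \frac{1}{2} + V + \frac{j}{6}} \left(V + 2 j\right)}{4} = \frac{V + 2 j}{4 \left(- \frac{1}{2} + V + \frac{j}{6}\right)}$)
$f{\left(I \right)} = \frac{3 I}{-3 + I}$ ($f{\left(I \right)} = \frac{3 \left(0 + 2 I\right)}{2 \left(-3 + I + 6 \cdot 0\right)} = \frac{3 \cdot 2 I}{2 \left(-3 + I + 0\right)} = \frac{3 \cdot 2 I}{2 \left(-3 + I\right)} = \frac{3 I}{-3 + I}$)
$\left(13904 + 47651\right) \left(3549 + f{\left(32 + 66 \right)}\right) = \left(13904 + 47651\right) \left(3549 + \frac{3 \left(32 + 66\right)}{-3 + \left(32 + 66\right)}\right) = 61555 \left(3549 + 3 \cdot 98 \frac{1}{-3 + 98}\right) = 61555 \left(3549 + 3 \cdot 98 \cdot \frac{1}{95}\right) = 61555 \left(3549 + \frac{294}{95}\right) = 61555 \cdot \frac{337449}{95} = \frac{4154334639}{19}$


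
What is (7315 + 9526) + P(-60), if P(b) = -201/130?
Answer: 2189129/130 ≈ 16839.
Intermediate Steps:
P(b) = -201/130 (P(b) = -201*1/130 = -201/130)
(7315 + 9526) + P(-60) = (7315 + 9526) - 201/130 = 16841 - 201/130 = 2189129/130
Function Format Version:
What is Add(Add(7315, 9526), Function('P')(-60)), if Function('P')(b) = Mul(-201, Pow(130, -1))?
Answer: Rational(2189129, 130) ≈ 16839.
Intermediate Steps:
Function('P')(b) = Rational(-201, 130) (Function('P')(b) = Mul(-201, Rational(1, 130)) = Rational(-201, 130))
Add(Add(7315, 9526), Function('P')(-60)) = Add(Add(7315, 9526), Rational(-201, 130)) = Add(16841, Rational(-201, 130)) = Rational(2189129, 130)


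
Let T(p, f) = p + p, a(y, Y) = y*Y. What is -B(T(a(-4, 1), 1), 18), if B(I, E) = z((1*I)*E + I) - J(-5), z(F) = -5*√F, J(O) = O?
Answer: -5 + 10*I*√38 ≈ -5.0 + 61.644*I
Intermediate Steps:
a(y, Y) = Y*y
T(p, f) = 2*p
B(I, E) = 5 - 5*√(I + E*I) (B(I, E) = -5*√((1*I)*E + I) - 1*(-5) = -5*√(I*E + I) + 5 = -5*√(E*I + I) + 5 = -5*√(I + E*I) + 5 = 5 - 5*√(I + E*I))
-B(T(a(-4, 1), 1), 18) = -(5 - 5*√(1 + 18)*(√2*(2*I))) = -(5 - 5*√19*(2*I*√2)) = -(5 - 5*2*I*√38) = -(5 - 10*I*√38) = -5 + 10*I*√38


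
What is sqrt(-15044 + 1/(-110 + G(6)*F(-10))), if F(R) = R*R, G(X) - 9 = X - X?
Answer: I*sqrt(9388959610)/790 ≈ 122.65*I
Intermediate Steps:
G(X) = 9 (G(X) = 9 + (X - X) = 9 + 0 = 9)
F(R) = R**2
sqrt(-15044 + 1/(-110 + G(6)*F(-10))) = sqrt(-15044 + 1/(-110 + 9*(-10)**2)) = sqrt(-15044 + 1/(-110 + 9*100)) = sqrt(-15044 + 1/(-110 + 900)) = sqrt(-15044 + 1/790) = sqrt(-11884759/790) = I*sqrt(9388959610)/790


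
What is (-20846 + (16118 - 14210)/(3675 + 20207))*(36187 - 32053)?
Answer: -1029039959688/11941 ≈ -8.6177e+7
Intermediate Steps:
(-20846 + (16118 - 14210)/(3675 + 20207))*(36187 - 32053) = (-20846 + 1908/23882)*4134 = (-20846 + 1908*(1/23882))*4134 = (-20846 + 954/11941)*4134 = -248921132/11941*4134 = -1029039959688/11941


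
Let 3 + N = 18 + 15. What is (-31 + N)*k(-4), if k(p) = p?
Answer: 4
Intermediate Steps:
N = 30 (N = -3 + (18 + 15) = -3 + 33 = 30)
(-31 + N)*k(-4) = (-31 + 30)*(-4) = -1*(-4) = 4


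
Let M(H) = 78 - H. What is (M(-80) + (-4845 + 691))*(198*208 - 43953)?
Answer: 11064924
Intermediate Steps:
(M(-80) + (-4845 + 691))*(198*208 - 43953) = ((78 - 1*(-80)) + (-4845 + 691))*(198*208 - 43953) = ((78 + 80) - 4154)*(41184 - 43953) = (158 - 4154)*(-2769) = -3996*(-2769) = 11064924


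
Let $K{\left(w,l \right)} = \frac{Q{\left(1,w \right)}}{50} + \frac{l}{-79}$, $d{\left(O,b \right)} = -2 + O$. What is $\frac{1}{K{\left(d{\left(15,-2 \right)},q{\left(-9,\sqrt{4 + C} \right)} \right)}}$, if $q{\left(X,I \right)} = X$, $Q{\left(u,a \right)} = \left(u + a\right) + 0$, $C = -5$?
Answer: $\frac{1975}{778} \approx 2.5386$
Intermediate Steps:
$Q{\left(u,a \right)} = a + u$ ($Q{\left(u,a \right)} = \left(a + u\right) + 0 = a + u$)
$K{\left(w,l \right)} = \frac{1}{50} - \frac{l}{79} + \frac{w}{50}$ ($K{\left(w,l \right)} = \frac{w + 1}{50} + \frac{l}{-79} = \left(1 + w\right) \frac{1}{50} + l \left(- \frac{1}{79}\right) = \left(\frac{1}{50} + \frac{w}{50}\right) - \frac{l}{79} = \frac{1}{50} - \frac{l}{79} + \frac{w}{50}$)
$\frac{1}{K{\left(d{\left(15,-2 \right)},q{\left(-9,\sqrt{4 + C} \right)} \right)}} = \frac{1}{\frac{1}{50} - - \frac{9}{79} + \frac{-2 + 15}{50}} = \frac{1}{\frac{1}{50} + \frac{9}{79} + \frac{1}{50} \cdot 13} = \frac{1}{\frac{1}{50} + \frac{9}{79} + \frac{13}{50}} = \frac{1}{\frac{778}{1975}} = \frac{1975}{778}$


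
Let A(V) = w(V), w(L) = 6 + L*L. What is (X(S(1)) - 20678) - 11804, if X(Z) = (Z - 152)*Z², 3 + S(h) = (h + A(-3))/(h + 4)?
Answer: -4061009/125 ≈ -32488.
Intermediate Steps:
w(L) = 6 + L²
A(V) = 6 + V²
S(h) = -3 + (15 + h)/(4 + h) (S(h) = -3 + (h + (6 + (-3)²))/(h + 4) = -3 + (h + (6 + 9))/(4 + h) = -3 + (h + 15)/(4 + h) = -3 + (15 + h)/(4 + h))
X(Z) = Z²*(-152 + Z) (X(Z) = (-152 + Z)*Z² = Z²*(-152 + Z))
(X(S(1)) - 20678) - 11804 = (((3 - 2*1)/(4 + 1))²*(-152 + (3 - 2*1)/(4 + 1)) - 20678) - 11804 = (((3 - 2)/5)²*(-152 + (3 - 2)/5) - 20678) - 11804 = (((⅕)*1)²*(-152 + (⅕)*1) - 20678) - 11804 = ((⅕)²*(-152 + ⅕) - 20678) - 11804 = ((1/25)*(-759/5) - 20678) - 11804 = (-759/125 - 20678) - 11804 = -2585509/125 - 11804 = -4061009/125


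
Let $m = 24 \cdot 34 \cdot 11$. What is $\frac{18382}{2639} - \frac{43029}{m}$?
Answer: $\frac{188437}{86768} \approx 2.1717$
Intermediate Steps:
$m = 8976$ ($m = 816 \cdot 11 = 8976$)
$\frac{18382}{2639} - \frac{43029}{m} = \frac{18382}{2639} - \frac{43029}{8976} = 18382 \cdot \frac{1}{2639} - \frac{14343}{2992} = \frac{202}{29} - \frac{14343}{2992} = \frac{188437}{86768}$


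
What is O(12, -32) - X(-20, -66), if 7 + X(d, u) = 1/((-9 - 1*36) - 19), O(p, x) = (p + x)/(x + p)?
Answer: 513/64 ≈ 8.0156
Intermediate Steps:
O(p, x) = 1 (O(p, x) = (p + x)/(p + x) = 1)
X(d, u) = -449/64 (X(d, u) = -7 + 1/((-9 - 1*36) - 19) = -7 + 1/((-9 - 36) - 19) = -7 + 1/(-45 - 19) = -7 + 1/(-64) = -7 - 1/64 = -449/64)
O(12, -32) - X(-20, -66) = 1 - 1*(-449/64) = 1 + 449/64 = 513/64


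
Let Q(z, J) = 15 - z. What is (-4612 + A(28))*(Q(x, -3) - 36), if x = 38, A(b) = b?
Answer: 270456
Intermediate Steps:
(-4612 + A(28))*(Q(x, -3) - 36) = (-4612 + 28)*((15 - 1*38) - 36) = -4584*((15 - 38) - 36) = -4584*(-23 - 36) = -4584*(-59) = 270456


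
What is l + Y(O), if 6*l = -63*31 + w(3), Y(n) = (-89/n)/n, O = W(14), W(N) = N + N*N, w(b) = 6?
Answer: -14310539/44100 ≈ -324.50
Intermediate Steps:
W(N) = N + N**2
O = 210 (O = 14*(1 + 14) = 14*15 = 210)
Y(n) = -89/n**2
l = -649/2 (l = (-63*31 + 6)/6 = (-1953 + 6)/6 = (1/6)*(-1947) = -649/2 ≈ -324.50)
l + Y(O) = -649/2 - 89/210**2 = -649/2 - 89*1/44100 = -649/2 - 89/44100 = -14310539/44100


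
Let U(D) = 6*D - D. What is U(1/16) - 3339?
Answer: -53419/16 ≈ -3338.7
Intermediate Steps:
U(D) = 5*D
U(1/16) - 3339 = 5/16 - 3339 = -53419/16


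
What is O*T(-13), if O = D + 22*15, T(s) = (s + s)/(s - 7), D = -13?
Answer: 4121/10 ≈ 412.10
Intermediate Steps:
T(s) = 2*s/(-7 + s) (T(s) = (2*s)/(-7 + s) = 2*s/(-7 + s))
O = 317 (O = -13 + 22*15 = -13 + 330 = 317)
O*T(-13) = 317*(2*(-13)/(-7 - 13)) = 317*(2*(-13)/(-20)) = 317*(2*(-13)*(-1/20)) = 317*(13/10) = 4121/10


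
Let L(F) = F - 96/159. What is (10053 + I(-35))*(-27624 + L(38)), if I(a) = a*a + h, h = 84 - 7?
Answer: -16602031950/53 ≈ -3.1325e+8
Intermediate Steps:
L(F) = -32/53 + F (L(F) = F - 96*1/159 = F - 32/53 = -32/53 + F)
h = 77
I(a) = 77 + a**2 (I(a) = a*a + 77 = a**2 + 77 = 77 + a**2)
(10053 + I(-35))*(-27624 + L(38)) = (10053 + (77 + (-35)**2))*(-27624 + (-32/53 + 38)) = (10053 + (77 + 1225))*(-27624 + 1982/53) = (10053 + 1302)*(-1462090/53) = 11355*(-1462090/53) = -16602031950/53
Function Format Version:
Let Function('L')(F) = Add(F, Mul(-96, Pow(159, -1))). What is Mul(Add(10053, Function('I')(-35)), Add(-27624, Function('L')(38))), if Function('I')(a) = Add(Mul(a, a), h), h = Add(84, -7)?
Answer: Rational(-16602031950, 53) ≈ -3.1325e+8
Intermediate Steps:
Function('L')(F) = Add(Rational(-32, 53), F) (Function('L')(F) = Add(F, Mul(-96, Rational(1, 159))) = Add(F, Rational(-32, 53)) = Add(Rational(-32, 53), F))
h = 77
Function('I')(a) = Add(77, Pow(a, 2)) (Function('I')(a) = Add(Mul(a, a), 77) = Add(Pow(a, 2), 77) = Add(77, Pow(a, 2)))
Mul(Add(10053, Function('I')(-35)), Add(-27624, Function('L')(38))) = Mul(Add(10053, Add(77, Pow(-35, 2))), Add(-27624, Add(Rational(-32, 53), 38))) = Mul(Add(10053, Add(77, 1225)), Add(-27624, Rational(1982, 53))) = Mul(Add(10053, 1302), Rational(-1462090, 53)) = Mul(11355, Rational(-1462090, 53)) = Rational(-16602031950, 53)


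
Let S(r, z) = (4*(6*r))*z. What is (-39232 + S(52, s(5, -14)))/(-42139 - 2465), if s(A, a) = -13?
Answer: 13864/11151 ≈ 1.2433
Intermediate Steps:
S(r, z) = 24*r*z (S(r, z) = (24*r)*z = 24*r*z)
(-39232 + S(52, s(5, -14)))/(-42139 - 2465) = (-39232 + 24*52*(-13))/(-42139 - 2465) = (-39232 - 16224)/(-44604) = -55456*(-1/44604) = 13864/11151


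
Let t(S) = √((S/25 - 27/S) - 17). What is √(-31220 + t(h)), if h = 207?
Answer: √(-412884500 + 115*I*√117047)/115 ≈ 0.0084185 + 176.69*I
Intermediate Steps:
t(S) = √(-17 - 27/S + S/25) (t(S) = √((S*(1/25) - 27/S) - 17) = √((S/25 - 27/S) - 17) = √((-27/S + S/25) - 17) = √(-17 - 27/S + S/25))
√(-31220 + t(h)) = √(-31220 + √(-425 + 207 - 675/207)/5) = √(-31220 + √(-425 + 207 - 675*1/207)/5) = √(-31220 + √(-425 + 207 - 75/23)/5) = √(-31220 + √(-5089/23)/5) = √(-31220 + (I*√117047/23)/5) = √(-31220 + I*√117047/115)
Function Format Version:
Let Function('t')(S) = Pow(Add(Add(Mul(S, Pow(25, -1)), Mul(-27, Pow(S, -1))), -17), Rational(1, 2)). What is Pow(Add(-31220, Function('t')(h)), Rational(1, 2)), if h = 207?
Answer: Mul(Rational(1, 115), Pow(Add(-412884500, Mul(115, I, Pow(117047, Rational(1, 2)))), Rational(1, 2))) ≈ Add(0.0084185, Mul(176.69, I))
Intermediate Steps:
Function('t')(S) = Pow(Add(-17, Mul(-27, Pow(S, -1)), Mul(Rational(1, 25), S)), Rational(1, 2)) (Function('t')(S) = Pow(Add(Add(Mul(S, Rational(1, 25)), Mul(-27, Pow(S, -1))), -17), Rational(1, 2)) = Pow(Add(Add(Mul(Rational(1, 25), S), Mul(-27, Pow(S, -1))), -17), Rational(1, 2)) = Pow(Add(Add(Mul(-27, Pow(S, -1)), Mul(Rational(1, 25), S)), -17), Rational(1, 2)) = Pow(Add(-17, Mul(-27, Pow(S, -1)), Mul(Rational(1, 25), S)), Rational(1, 2)))
Pow(Add(-31220, Function('t')(h)), Rational(1, 2)) = Pow(Add(-31220, Mul(Rational(1, 5), Pow(Add(-425, 207, Mul(-675, Pow(207, -1))), Rational(1, 2)))), Rational(1, 2)) = Pow(Add(-31220, Mul(Rational(1, 5), Pow(Add(-425, 207, Mul(-675, Rational(1, 207))), Rational(1, 2)))), Rational(1, 2)) = Pow(Add(-31220, Mul(Rational(1, 5), Pow(Add(-425, 207, Rational(-75, 23)), Rational(1, 2)))), Rational(1, 2)) = Pow(Add(-31220, Mul(Rational(1, 5), Pow(Rational(-5089, 23), Rational(1, 2)))), Rational(1, 2)) = Pow(Add(-31220, Mul(Rational(1, 5), Mul(Rational(1, 23), I, Pow(117047, Rational(1, 2))))), Rational(1, 2)) = Pow(Add(-31220, Mul(Rational(1, 115), I, Pow(117047, Rational(1, 2)))), Rational(1, 2))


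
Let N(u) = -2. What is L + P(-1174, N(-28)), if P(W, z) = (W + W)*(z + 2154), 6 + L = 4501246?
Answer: -551656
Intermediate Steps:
L = 4501240 (L = -6 + 4501246 = 4501240)
P(W, z) = 2*W*(2154 + z) (P(W, z) = (2*W)*(2154 + z) = 2*W*(2154 + z))
L + P(-1174, N(-28)) = 4501240 + 2*(-1174)*(2154 - 2) = 4501240 + 2*(-1174)*2152 = 4501240 - 5052896 = -551656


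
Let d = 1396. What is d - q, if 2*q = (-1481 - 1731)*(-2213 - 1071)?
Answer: -5272708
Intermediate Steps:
q = 5274104 (q = ((-1481 - 1731)*(-2213 - 1071))/2 = (-3212*(-3284))/2 = (½)*10548208 = 5274104)
d - q = 1396 - 1*5274104 = 1396 - 5274104 = -5272708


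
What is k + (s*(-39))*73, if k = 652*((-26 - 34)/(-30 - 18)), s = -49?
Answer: 140318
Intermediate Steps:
k = 815 (k = 652*(-60/(-48)) = 652*(-60*(-1/48)) = 652*(5/4) = 815)
k + (s*(-39))*73 = 815 - 49*(-39)*73 = 815 + 1911*73 = 815 + 139503 = 140318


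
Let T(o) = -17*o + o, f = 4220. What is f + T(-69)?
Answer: 5324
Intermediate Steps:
T(o) = -16*o
f + T(-69) = 4220 - 16*(-69) = 4220 + 1104 = 5324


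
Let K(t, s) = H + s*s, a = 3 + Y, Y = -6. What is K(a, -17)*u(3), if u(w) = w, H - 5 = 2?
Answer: 888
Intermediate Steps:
H = 7 (H = 5 + 2 = 7)
a = -3 (a = 3 - 6 = -3)
K(t, s) = 7 + s² (K(t, s) = 7 + s*s = 7 + s²)
K(a, -17)*u(3) = (7 + (-17)²)*3 = (7 + 289)*3 = 296*3 = 888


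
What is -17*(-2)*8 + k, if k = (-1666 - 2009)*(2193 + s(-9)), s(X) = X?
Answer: -8025928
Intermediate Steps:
k = -8026200 (k = (-1666 - 2009)*(2193 - 9) = -3675*2184 = -8026200)
-17*(-2)*8 + k = -17*(-2)*8 - 8026200 = 34*8 - 8026200 = 272 - 8026200 = -8025928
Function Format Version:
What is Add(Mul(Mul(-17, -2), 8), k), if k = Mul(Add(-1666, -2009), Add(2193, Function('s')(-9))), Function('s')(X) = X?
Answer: -8025928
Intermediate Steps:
k = -8026200 (k = Mul(Add(-1666, -2009), Add(2193, -9)) = Mul(-3675, 2184) = -8026200)
Add(Mul(Mul(-17, -2), 8), k) = Add(Mul(Mul(-17, -2), 8), -8026200) = Add(Mul(34, 8), -8026200) = Add(272, -8026200) = -8025928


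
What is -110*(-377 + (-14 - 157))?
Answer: 60280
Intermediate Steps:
-110*(-377 + (-14 - 157)) = -110*(-377 - 171) = -110*(-548) = 60280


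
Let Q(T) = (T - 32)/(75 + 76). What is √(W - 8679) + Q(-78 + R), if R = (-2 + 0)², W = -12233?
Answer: -106/151 + 4*I*√1307 ≈ -0.70199 + 144.61*I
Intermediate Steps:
R = 4 (R = (-2)² = 4)
Q(T) = -32/151 + T/151 (Q(T) = (-32 + T)/151 = (-32 + T)*(1/151) = -32/151 + T/151)
√(W - 8679) + Q(-78 + R) = √(-12233 - 8679) + (-32/151 + (-78 + 4)/151) = √(-20912) + (-32/151 + (1/151)*(-74)) = 4*I*√1307 + (-32/151 - 74/151) = 4*I*√1307 - 106/151 = -106/151 + 4*I*√1307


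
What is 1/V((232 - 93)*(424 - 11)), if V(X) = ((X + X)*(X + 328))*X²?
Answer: 1/21845587134313572210 ≈ 4.5776e-20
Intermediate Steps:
V(X) = 2*X³*(328 + X) (V(X) = ((2*X)*(328 + X))*X² = (2*X*(328 + X))*X² = 2*X³*(328 + X))
1/V((232 - 93)*(424 - 11)) = 1/(2*((232 - 93)*(424 - 11))³*(328 + (232 - 93)*(424 - 11))) = 1/(2*(139*413)³*(328 + 139*413)) = 1/(2*57407³*(328 + 57407)) = 1/(2*189188422398143*57735) = 1/21845587134313572210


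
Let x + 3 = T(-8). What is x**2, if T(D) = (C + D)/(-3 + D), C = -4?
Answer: 441/121 ≈ 3.6446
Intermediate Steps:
T(D) = (-4 + D)/(-3 + D)
x = -21/11 (x = -3 + (-4 - 8)/(-3 - 8) = -3 - 12/(-11) = -3 - 1/11*(-12) = -3 + 12/11 = -21/11 ≈ -1.9091)
x**2 = (-21/11)**2 = 441/121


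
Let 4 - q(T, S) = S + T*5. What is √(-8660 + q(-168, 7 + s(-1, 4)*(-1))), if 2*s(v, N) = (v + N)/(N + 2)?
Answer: I*√31291/2 ≈ 88.446*I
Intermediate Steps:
s(v, N) = (N + v)/(2*(2 + N)) (s(v, N) = ((v + N)/(N + 2))/2 = ((N + v)/(2 + N))/2 = (N + v)/(2*(2 + N)))
q(T, S) = 4 - S - 5*T (q(T, S) = 4 - (S + T*5) = 4 - (S + 5*T) = 4 + (-S - 5*T) = 4 - S - 5*T)
√(-8660 + q(-168, 7 + s(-1, 4)*(-1))) = √(-8660 + (4 - (7 + ((4 - 1)/(2*(2 + 4)))*(-1)) - 5*(-168))) = √(-8660 + (4 - (7 + ((½)*3/6)*(-1)) + 840)) = √(-8660 + (4 - (7 + ((½)*(⅙)*3)*(-1)) + 840)) = √(-8660 + (4 - (7 + (¼)*(-1)) + 840)) = √(-8660 + (4 - (7 - ¼) + 840)) = √(-8660 + (4 - 1*27/4 + 840)) = √(-8660 + (4 - 27/4 + 840)) = √(-8660 + 3349/4) = √(-31291/4) = I*√31291/2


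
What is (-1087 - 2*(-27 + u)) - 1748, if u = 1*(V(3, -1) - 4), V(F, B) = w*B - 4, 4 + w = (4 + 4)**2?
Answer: -2645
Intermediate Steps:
w = 60 (w = -4 + (4 + 4)**2 = -4 + 8**2 = -4 + 64 = 60)
V(F, B) = -4 + 60*B (V(F, B) = 60*B - 4 = -4 + 60*B)
u = -68 (u = 1*((-4 + 60*(-1)) - 4) = 1*((-4 - 60) - 4) = 1*(-64 - 4) = 1*(-68) = -68)
(-1087 - 2*(-27 + u)) - 1748 = (-1087 - 2*(-27 - 68)) - 1748 = (-1087 - 2*(-95)) - 1748 = (-1087 + 190) - 1748 = -897 - 1748 = -2645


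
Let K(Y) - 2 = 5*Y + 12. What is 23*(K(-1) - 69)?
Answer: -1380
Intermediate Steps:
K(Y) = 14 + 5*Y (K(Y) = 2 + (5*Y + 12) = 2 + (12 + 5*Y) = 14 + 5*Y)
23*(K(-1) - 69) = 23*((14 + 5*(-1)) - 69) = 23*((14 - 5) - 69) = 23*(9 - 69) = 23*(-60) = -1380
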